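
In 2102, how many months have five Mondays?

4

A month of length L has five Mondays iff its first Monday is on day ≤ L−28 (so day 1–3 in a 31-day month, 1–2 in a 30-day month, day 1 in a leap February).
Checking each month of 2102: Jan starts Sun (31d) ✓; Feb starts Wed (28d); Mar starts Wed (31d); Apr starts Sat (30d); May starts Mon (31d) ✓; Jun starts Thu (30d); Jul starts Sat (31d) ✓; Aug starts Tue (31d); Sep starts Fri (30d); Oct starts Sun (31d) ✓; Nov starts Wed (30d); Dec starts Fri (31d).
Five-Monday months: January, May, July, October → 4.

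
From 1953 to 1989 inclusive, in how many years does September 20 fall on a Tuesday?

Track September 20's weekday year by year (advancing +1, or +2 across a Feb 29):
  1953: Sun  1954: Mon (+1)  1955: Tue (+1) ✓  1956: Thu (+2)  1957: Fri (+1)
  1958: Sat (+1)  1959: Sun (+1)  1960: Tue (+2) ✓  1961: Wed (+1)  1962: Thu (+1)
  1963: Fri (+1)  1964: Sun (+2)  1965: Mon (+1)  1966: Tue (+1) ✓  … (9 more years) …
  1976: Mon (+2)  1977: Tue (+1) ✓  1978: Wed (+1)  1979: Thu (+1)  1980: Sat (+2)
  1981: Sun (+1)  1982: Mon (+1)  1983: Tue (+1) ✓  1984: Thu (+2)  1985: Fri (+1)
  1986: Sat (+1)  1987: Sun (+1)  1988: Tue (+2) ✓  1989: Wed (+1)
Tuesday years: 1955, 1960, 1966, 1977, 1983, 1988 — 6 in total.

6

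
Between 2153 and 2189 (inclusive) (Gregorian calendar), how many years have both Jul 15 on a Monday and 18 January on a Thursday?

Check each year's weekday for Jul 15 and 18 January:
  2153: Sun/Thu  2154: Mon/Fri  2155: Tue/Sat  2156: Thu/Sun  2157: Fri/Tue  2158: Sat/Wed  2159: Sun/Thu  2160: Tue/Fri  2161: Wed/Sun  2162: Thu/Mon  2163: Fri/Tue  2164: Sun/Wed  2165: Mon/Fri  2166: Tue/Sat  …(9 more)…  2176: Mon/Thu ✓  2177: Tue/Sat  2178: Wed/Sun  2179: Thu/Mon  2180: Sat/Tue  2181: Sun/Thu  2182: Mon/Fri  2183: Tue/Sat  2184: Thu/Sun  2185: Fri/Tue  2186: Sat/Wed  2187: Sun/Thu  2188: Tue/Fri  2189: Wed/Sun
Both conditions hold in: 2176 — 1.

1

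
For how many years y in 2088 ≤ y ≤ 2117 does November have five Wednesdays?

8

November has 30 days; it has five Wednesdays when Wednesday falls among the first (month-length − 28) days — i.e. when November 1 is one of Wednesday/Tuesday.
November 1 by year: 2088:Mon 2089:Tue✓ 2090:Wed✓ 2091:Thu 2092:Sat 2093:Sun 2094:Mon 2095:Tue✓ 2096:Thu 2097:Fri 2098:Sat 2099:Sun 2100:Mon 2101:Tue✓ 2102:Wed✓ 2103:Thu 2104:Sat 2105:Sun 2106:Mon 2107:Tue✓ 2108:Thu 2109:Fri 2110:Sat 2111:Sun 2112:Tue✓ 2113:Wed✓ 2114:Thu 2115:Fri 2116:Sun 2117:Mon
Years with five Wednesdays: 2089, 2090, 2095, 2101, 2102, 2107, 2112, 2113 → 8.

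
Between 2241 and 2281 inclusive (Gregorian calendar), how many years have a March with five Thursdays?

March has 31 days; it has five Thursdays when Thursday falls among the first (month-length − 28) days — i.e. when March 1 is one of Thursday/Wednesday/Tuesday.
March 1 by year: 2241:Mon 2242:Tue✓ 2243:Wed✓ 2244:Fri 2245:Sat 2246:Sun 2247:Mon 2248:Wed✓ 2249:Thu✓ 2250:Fri 2251:Sat 2252:Mon 2253:Tue✓ 2254:Wed✓ 2255:Thu✓ …(11 more)… 2267:Fri 2268:Sun 2269:Mon 2270:Tue✓ 2271:Wed✓ 2272:Fri 2273:Sat 2274:Sun 2275:Mon 2276:Wed✓ 2277:Thu✓ 2278:Fri 2279:Sat 2280:Mon 2281:Tue✓
Years with five Thursdays: 2242, 2243, 2248, 2249, 2253, 2254, 2255, 2259, 2260, 2264, 2265, 2266, 2270, 2271, 2276, 2277, 2281 → 17.

17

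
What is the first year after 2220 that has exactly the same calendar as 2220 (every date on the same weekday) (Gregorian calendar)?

Two years share a calendar iff Jan 1 falls on the same weekday and both are leap or both are common. 2220: Jan 1 is Saturday, leap year.
2221: Jan 1 Monday, common
2222: Jan 1 Tuesday, common
2223: Jan 1 Wednesday, common
2224: Jan 1 Thursday, leap
2225: Jan 1 Saturday, common
2226: Jan 1 Sunday, common
2227: Jan 1 Monday, common
2228: Jan 1 Tuesday, leap
2229: Jan 1 Thursday, common
2230: Jan 1 Friday, common
2231: Jan 1 Saturday, common
2232: Jan 1 Sunday, leap
2233: Jan 1 Tuesday, common
2234: Jan 1 Wednesday, common
2235: Jan 1 Thursday, common
2236: Jan 1 Friday, leap
2237: Jan 1 Sunday, common
2238: Jan 1 Monday, common
2239: Jan 1 Tuesday, common
2240: Jan 1 Wednesday, leap
2241: Jan 1 Friday, common
2242: Jan 1 Saturday, common
2243: Jan 1 Sunday, common
2244: Jan 1 Monday, leap
2245: Jan 1 Wednesday, common
2246: Jan 1 Thursday, common
2247: Jan 1 Friday, common
2248: Jan 1 Saturday, leap
2248 matches on both conditions.

2248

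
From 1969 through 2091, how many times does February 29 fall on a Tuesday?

5

Leap years in 1969–2091: 30 of them.
Feb 29 weekday advances by 5 (mod 7) from one leap year to the next four years later (or differs when a century non-leap intervenes).
Leap-day weekdays: 1972:Tue✓ 1976:Sun 1980:Fri 1984:Wed 1988:Mon 1992:Sat 1996:Thu 2000:Tue✓ 2004:Sun 2008:Fri 2012:Wed 2016:Mon 2020:Sat …(4 more)… 2040:Wed 2044:Mon 2048:Sat 2052:Thu 2056:Tue✓ 2060:Sun 2064:Fri 2068:Wed 2072:Mon 2076:Sat 2080:Thu 2084:Tue✓ 2088:Sun
Tuesday: 1972, 2000, 2028, 2056, 2084 → 5.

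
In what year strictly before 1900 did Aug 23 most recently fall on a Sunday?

From one year to the next, a fixed date's weekday advances by 1, or by 2 when a Feb 29 lies between the two dates.
1900: August 23 is Thursday.
1899: Wednesday (−1)
1898: Tuesday (−1)
1897: Monday (−1)
1896: Sunday (−1)
Aug 23 falls on a Sunday in 1896.

1896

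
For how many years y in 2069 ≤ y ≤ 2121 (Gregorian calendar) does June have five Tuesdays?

June has 30 days; it has five Tuesdays when Tuesday falls among the first (month-length − 28) days — i.e. when June 1 is one of Tuesday/Monday.
June 1 by year: 2069:Sat 2070:Sun 2071:Mon✓ 2072:Wed 2073:Thu 2074:Fri 2075:Sat 2076:Mon✓ 2077:Tue✓ 2078:Wed 2079:Thu 2080:Sat 2081:Sun 2082:Mon✓ 2083:Tue✓ …(23 more)… 2107:Wed 2108:Fri 2109:Sat 2110:Sun 2111:Mon✓ 2112:Wed 2113:Thu 2114:Fri 2115:Sat 2116:Mon✓ 2117:Tue✓ 2118:Wed 2119:Thu 2120:Sat 2121:Sun
Years with five Tuesdays: 2071, 2076, 2077, 2082, 2083, 2088, 2093, 2094, 2099, 2100, 2105, 2106, 2111, 2116, 2117 → 15.

15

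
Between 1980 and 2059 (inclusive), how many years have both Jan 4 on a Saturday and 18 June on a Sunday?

0

Check each year's weekday for Jan 4 and 18 June:
  1980: Fri/Wed  1981: Sun/Thu  1982: Mon/Fri  1983: Tue/Sat  1984: Wed/Mon  1985: Fri/Tue  1986: Sat/Wed  1987: Sun/Thu  1988: Mon/Sat  1989: Wed/Sun  1990: Thu/Mon  1991: Fri/Tue  1992: Sat/Thu  1993: Mon/Fri  …(52 more)…  2046: Thu/Mon  2047: Fri/Tue  2048: Sat/Thu  2049: Mon/Fri  2050: Tue/Sat  2051: Wed/Sun  2052: Thu/Tue  2053: Sat/Wed  2054: Sun/Thu  2055: Mon/Fri  2056: Tue/Sun  2057: Thu/Mon  2058: Fri/Tue  2059: Sat/Wed
Both conditions hold in: no year — 0.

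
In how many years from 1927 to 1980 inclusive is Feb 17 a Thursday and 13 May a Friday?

6

Check each year's weekday for Feb 17 and 13 May:
  1927: Thu/Fri ✓  1928: Fri/Sun  1929: Sun/Mon  1930: Mon/Tue  1931: Tue/Wed  1932: Wed/Fri  1933: Fri/Sat  1934: Sat/Sun  1935: Sun/Mon  1936: Mon/Wed  1937: Wed/Thu  1938: Thu/Fri ✓  1939: Fri/Sat  1940: Sat/Mon  …(26 more)…  1967: Fri/Sat  1968: Sat/Mon  1969: Mon/Tue  1970: Tue/Wed  1971: Wed/Thu  1972: Thu/Sat  1973: Sat/Sun  1974: Sun/Mon  1975: Mon/Tue  1976: Tue/Thu  1977: Thu/Fri ✓  1978: Fri/Sat  1979: Sat/Sun  1980: Sun/Tue
Both conditions hold in: 1927, 1938, 1949, 1955, 1966, 1977 — 6.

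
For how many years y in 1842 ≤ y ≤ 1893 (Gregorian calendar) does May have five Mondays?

May has 31 days; it has five Mondays when Monday falls among the first (month-length − 28) days — i.e. when May 1 is one of Monday/Sunday/Saturday.
May 1 by year: 1842:Sun✓ 1843:Mon✓ 1844:Wed 1845:Thu 1846:Fri 1847:Sat✓ 1848:Mon✓ 1849:Tue 1850:Wed 1851:Thu 1852:Sat✓ 1853:Sun✓ 1854:Mon✓ 1855:Tue 1856:Thu …(22 more)… 1879:Thu 1880:Sat✓ 1881:Sun✓ 1882:Mon✓ 1883:Tue 1884:Thu 1885:Fri 1886:Sat✓ 1887:Sun✓ 1888:Tue 1889:Wed 1890:Thu 1891:Fri 1892:Sun✓ 1893:Mon✓
Years with five Mondays: 1842, 1843, 1847, 1848, 1852, 1853, 1854, 1858, 1859, 1864, 1865, 1869, 1870, 1871, 1875, 1876, 1880, 1881, 1882, 1886, 1887, 1892, 1893 → 23.

23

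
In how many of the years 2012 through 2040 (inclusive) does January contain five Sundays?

13

January has 31 days; it has five Sundays when Sunday falls among the first (month-length − 28) days — i.e. when January 1 is one of Sunday/Saturday/Friday.
January 1 by year: 2012:Sun✓ 2013:Tue 2014:Wed 2015:Thu 2016:Fri✓ 2017:Sun✓ 2018:Mon 2019:Tue 2020:Wed 2021:Fri✓ 2022:Sat✓ 2023:Sun✓ 2024:Mon 2025:Wed 2026:Thu 2027:Fri✓ 2028:Sat✓ 2029:Mon 2030:Tue 2031:Wed 2032:Thu 2033:Sat✓ 2034:Sun✓ 2035:Mon 2036:Tue 2037:Thu 2038:Fri✓ 2039:Sat✓ 2040:Sun✓
Years with five Sundays: 2012, 2016, 2017, 2021, 2022, 2023, 2027, 2028, 2033, 2034, 2038, 2039, 2040 → 13.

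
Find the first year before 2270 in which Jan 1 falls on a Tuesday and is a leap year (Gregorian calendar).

2256

Jan 1 advances by 2 weekdays after a leap year and by 1 after a common year.
2270: Jan 1 is Saturday.
2269: Friday
2268: Wednesday (leap)
2267: Tuesday
2266: Monday
2265: Sunday
2264: Friday (leap)
2263: Thursday
2262: Wednesday
2261: Tuesday
2260: Sunday (leap)
2259: Saturday
2258: Friday
2257: Thursday
2256: Tuesday (leap)
2256 begins on a Tuesday and is a leap year.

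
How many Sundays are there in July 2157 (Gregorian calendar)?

5

July 2157 has 31 days and begins on Friday.
The first Sunday is July 3.
Sundays fall on 3, 10, 17, 24, 31 — that's 5.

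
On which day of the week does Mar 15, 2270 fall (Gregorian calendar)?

January 1, 2270 is a Saturday.
March 15 is day 74 of the year, i.e. 73 days after Jan 1.
73 mod 7 = 3, so advance 3 weekdays from Saturday: Tuesday.

Tuesday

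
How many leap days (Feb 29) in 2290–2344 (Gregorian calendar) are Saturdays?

3

Leap years in 2290–2344: 13 of them.
Feb 29 weekday advances by 5 (mod 7) from one leap year to the next four years later (or differs when a century non-leap intervenes).
Leap-day weekdays: 2292:Mon 2296:Sat✓ 2304:Mon 2308:Sat✓ 2312:Thu 2316:Tue 2320:Sun 2324:Fri 2328:Wed 2332:Mon 2336:Sat✓ 2340:Thu 2344:Tue
Saturday: 2296, 2308, 2336 → 3.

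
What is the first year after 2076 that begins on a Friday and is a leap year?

Jan 1 advances by 2 weekdays after a leap year and by 1 after a common year.
2076: Jan 1 is Wednesday (leap).
2077: Friday
2078: Saturday
2079: Sunday
2080: Monday (leap)
2081: Wednesday
2082: Thursday
2083: Friday
2084: Saturday (leap)
2085: Monday
2086: Tuesday
2087: Wednesday
2088: Thursday (leap)
2089: Saturday
2090: Sunday
2091: Monday
2092: Tuesday (leap)
2093: Thursday
2094: Friday
2095: Saturday
2096: Sunday (leap)
2097: Tuesday
2098: Wednesday
2099: Thursday
2100: Friday
2101: Saturday
2102: Sunday
2103: Monday
2104: Tuesday (leap)
2105: Thursday
2106: Friday
2107: Saturday
2108: Sunday (leap)
2109: Tuesday
2110: Wednesday
2111: Thursday
2112: Friday (leap)
2112 begins on a Friday and is a leap year.

2112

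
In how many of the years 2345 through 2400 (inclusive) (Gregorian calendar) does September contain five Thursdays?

16

September has 30 days; it has five Thursdays when Thursday falls among the first (month-length − 28) days — i.e. when September 1 is one of Thursday/Wednesday.
September 1 by year: 2345:Sat 2346:Sun 2347:Mon 2348:Wed✓ 2349:Thu✓ 2350:Fri 2351:Sat 2352:Mon 2353:Tue 2354:Wed✓ 2355:Thu✓ 2356:Sat 2357:Sun 2358:Mon 2359:Tue …(26 more)… 2386:Mon 2387:Tue 2388:Thu✓ 2389:Fri 2390:Sat 2391:Sun 2392:Tue 2393:Wed✓ 2394:Thu✓ 2395:Fri 2396:Sun 2397:Mon 2398:Tue 2399:Wed✓ 2400:Fri
Years with five Thursdays: 2348, 2349, 2354, 2355, 2360, 2365, 2366, 2371, 2376, 2377, 2382, 2383, 2388, 2393, 2394, 2399 → 16.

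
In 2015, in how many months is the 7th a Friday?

Check the 7th of each month of 2015: Jan 7: Wed, Feb 7: Sat, Mar 7: Sat, Apr 7: Tue, May 7: Thu, Jun 7: Sun, Jul 7: Tue, Aug 7: Fri, Sep 7: Mon, Oct 7: Wed, Nov 7: Sat, Dec 7: Mon.
Friday occurs in August — 1 month.

1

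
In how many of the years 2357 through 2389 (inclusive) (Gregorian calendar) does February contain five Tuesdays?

February has 28 days (29 in leap years); it has five Tuesdays when Tuesday falls among the first (month-length − 28) days — i.e. when February 1 is Tuesday in a leap year (never in a common year).
February 1 by year: 2357:Fri 2358:Sat 2359:Sun 2360:Mon 2361:Wed 2362:Thu 2363:Fri 2364:Sat 2365:Mon 2366:Tue 2367:Wed 2368:Thu 2369:Sat 2370:Sun 2371:Mon …(3 more)… 2375:Sat 2376:Sun 2377:Tue 2378:Wed 2379:Thu 2380:Fri 2381:Sun 2382:Mon 2383:Tue 2384:Wed 2385:Fri 2386:Sat 2387:Sun 2388:Mon 2389:Wed
Years with five Tuesdays: 2372 → 1.

1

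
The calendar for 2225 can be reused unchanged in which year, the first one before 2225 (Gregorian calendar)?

2214

Two years share a calendar iff Jan 1 falls on the same weekday and both are leap or both are common. 2225: Jan 1 is Saturday, common year.
2224: Jan 1 Thursday, leap
2223: Jan 1 Wednesday, common
2222: Jan 1 Tuesday, common
2221: Jan 1 Monday, common
2220: Jan 1 Saturday, leap
2219: Jan 1 Friday, common
2218: Jan 1 Thursday, common
2217: Jan 1 Wednesday, common
2216: Jan 1 Monday, leap
2215: Jan 1 Sunday, common
2214: Jan 1 Saturday, common
2214 matches on both conditions.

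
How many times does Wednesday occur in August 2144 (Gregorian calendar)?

August 2144 has 31 days and begins on Saturday.
The first Wednesday is August 5.
Wednesdays fall on 5, 12, 19, 26 — that's 4.

4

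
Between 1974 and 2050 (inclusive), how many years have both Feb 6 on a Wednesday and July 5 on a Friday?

9

Check each year's weekday for Feb 6 and July 5:
  1974: Wed/Fri ✓  1975: Thu/Sat  1976: Fri/Mon  1977: Sun/Tue  1978: Mon/Wed  1979: Tue/Thu  1980: Wed/Sat  1981: Fri/Sun  1982: Sat/Mon  1983: Sun/Tue  1984: Mon/Thu  1985: Wed/Fri ✓  1986: Thu/Sat  1987: Fri/Sun  …(49 more)…  2037: Fri/Sun  2038: Sat/Mon  2039: Sun/Tue  2040: Mon/Thu  2041: Wed/Fri ✓  2042: Thu/Sat  2043: Fri/Sun  2044: Sat/Tue  2045: Mon/Wed  2046: Tue/Thu  2047: Wed/Fri ✓  2048: Thu/Sun  2049: Sat/Mon  2050: Sun/Tue
Both conditions hold in: 1974, 1985, 1991, 2002, 2013, 2019, 2030, 2041, 2047 — 9.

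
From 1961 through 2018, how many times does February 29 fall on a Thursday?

2

Leap years in 1961–2018: 14 of them.
Feb 29 weekday advances by 5 (mod 7) from one leap year to the next four years later (or differs when a century non-leap intervenes).
Leap-day weekdays: 1964:Sat 1968:Thu✓ 1972:Tue 1976:Sun 1980:Fri 1984:Wed 1988:Mon 1992:Sat 1996:Thu✓ 2000:Tue 2004:Sun 2008:Fri 2012:Wed 2016:Mon
Thursday: 1968, 1996 → 2.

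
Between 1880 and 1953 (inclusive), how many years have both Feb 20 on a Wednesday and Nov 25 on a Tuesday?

Check each year's weekday for Feb 20 and Nov 25:
  1880: Fri/Thu  1881: Sun/Fri  1882: Mon/Sat  1883: Tue/Sun  1884: Wed/Tue ✓  1885: Fri/Wed  1886: Sat/Thu  1887: Sun/Fri  1888: Mon/Sun  1889: Wed/Mon  1890: Thu/Tue  1891: Fri/Wed  1892: Sat/Fri  1893: Mon/Sat  …(46 more)…  1940: Tue/Mon  1941: Thu/Tue  1942: Fri/Wed  1943: Sat/Thu  1944: Sun/Sat  1945: Tue/Sun  1946: Wed/Mon  1947: Thu/Tue  1948: Fri/Thu  1949: Sun/Fri  1950: Mon/Sat  1951: Tue/Sun  1952: Wed/Tue ✓  1953: Fri/Wed
Both conditions hold in: 1884, 1924, 1952 — 3.

3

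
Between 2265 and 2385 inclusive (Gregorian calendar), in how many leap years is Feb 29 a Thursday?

Leap years in 2265–2385: 29 of them.
Feb 29 weekday advances by 5 (mod 7) from one leap year to the next four years later (or differs when a century non-leap intervenes).
Leap-day weekdays: 2268:Sat 2272:Thu✓ 2276:Tue 2280:Sun 2284:Fri 2288:Wed 2292:Mon 2296:Sat 2304:Mon 2308:Sat 2312:Thu✓ 2316:Tue 2320:Sun …(3 more)… 2336:Sat 2340:Thu✓ 2344:Tue 2348:Sun 2352:Fri 2356:Wed 2360:Mon 2364:Sat 2368:Thu✓ 2372:Tue 2376:Sun 2380:Fri 2384:Wed
Thursday: 2272, 2312, 2340, 2368 → 4.

4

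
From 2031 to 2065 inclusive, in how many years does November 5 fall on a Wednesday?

Track November 5's weekday year by year (advancing +1, or +2 across a Feb 29):
  2031: Wed ✓  2032: Fri (+2)  2033: Sat (+1)  2034: Sun (+1)  2035: Mon (+1)
  2036: Wed (+2) ✓  2037: Thu (+1)  2038: Fri (+1)  2039: Sat (+1)  2040: Mon (+2)
  2041: Tue (+1)  2042: Wed (+1) ✓  2043: Thu (+1)  2044: Sat (+2)  … (7 more years) …
  2052: Tue (+2)  2053: Wed (+1) ✓  2054: Thu (+1)  2055: Fri (+1)  2056: Sun (+2)
  2057: Mon (+1)  2058: Tue (+1)  2059: Wed (+1) ✓  2060: Fri (+2)  2061: Sat (+1)
  2062: Sun (+1)  2063: Mon (+1)  2064: Wed (+2) ✓  2065: Thu (+1)
Wednesday years: 2031, 2036, 2042, 2053, 2059, 2064 — 6 in total.

6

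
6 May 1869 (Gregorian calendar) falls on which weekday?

January 1, 1869 is a Friday.
May 6 is day 126 of the year, i.e. 125 days after Jan 1.
125 mod 7 = 6, so advance 6 weekdays from Friday: Thursday.

Thursday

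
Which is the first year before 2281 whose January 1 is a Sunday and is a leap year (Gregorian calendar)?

2260

Jan 1 advances by 2 weekdays after a leap year and by 1 after a common year.
2281: Jan 1 is Saturday.
2280: Thursday (leap)
2279: Wednesday
2278: Tuesday
2277: Monday
2276: Saturday (leap)
2275: Friday
2274: Thursday
2273: Wednesday
2272: Monday (leap)
2271: Sunday
2270: Saturday
2269: Friday
2268: Wednesday (leap)
2267: Tuesday
2266: Monday
2265: Sunday
2264: Friday (leap)
2263: Thursday
2262: Wednesday
2261: Tuesday
2260: Sunday (leap)
2260 begins on a Sunday and is a leap year.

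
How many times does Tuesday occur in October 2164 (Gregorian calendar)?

October 2164 has 31 days and begins on Monday.
The first Tuesday is October 2.
Tuesdays fall on 2, 9, 16, 23, 30 — that's 5.

5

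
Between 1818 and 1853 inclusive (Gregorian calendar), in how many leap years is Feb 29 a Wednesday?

1

Leap years in 1818–1853: 9 of them.
Feb 29 weekday advances by 5 (mod 7) from one leap year to the next four years later (or differs when a century non-leap intervenes).
Leap-day weekdays: 1820:Tue 1824:Sun 1828:Fri 1832:Wed✓ 1836:Mon 1840:Sat 1844:Thu 1848:Tue 1852:Sun
Wednesday: 1832 → 1.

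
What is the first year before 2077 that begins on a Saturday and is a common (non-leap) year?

2067

Jan 1 advances by 2 weekdays after a leap year and by 1 after a common year.
2077: Jan 1 is Friday.
2076: Wednesday (leap)
2075: Tuesday
2074: Monday
2073: Sunday
2072: Friday (leap)
2071: Thursday
2070: Wednesday
2069: Tuesday
2068: Sunday (leap)
2067: Saturday
2067 begins on a Saturday and is a common year.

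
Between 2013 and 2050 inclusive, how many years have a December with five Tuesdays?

December has 31 days; it has five Tuesdays when Tuesday falls among the first (month-length − 28) days — i.e. when December 1 is one of Tuesday/Monday/Sunday.
December 1 by year: 2013:Sun✓ 2014:Mon✓ 2015:Tue✓ 2016:Thu 2017:Fri 2018:Sat 2019:Sun✓ 2020:Tue✓ 2021:Wed 2022:Thu 2023:Fri 2024:Sun✓ 2025:Mon✓ 2026:Tue✓ 2027:Wed …(8 more)… 2036:Mon✓ 2037:Tue✓ 2038:Wed 2039:Thu 2040:Sat 2041:Sun✓ 2042:Mon✓ 2043:Tue✓ 2044:Thu 2045:Fri 2046:Sat 2047:Sun✓ 2048:Tue✓ 2049:Wed 2050:Thu
Years with five Tuesdays: 2013, 2014, 2015, 2019, 2020, 2024, 2025, 2026, 2030, 2031, 2036, 2037, 2041, 2042, 2043, 2047, 2048 → 17.

17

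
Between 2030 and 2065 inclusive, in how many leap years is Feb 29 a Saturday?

Leap years in 2030–2065: 9 of them.
Feb 29 weekday advances by 5 (mod 7) from one leap year to the next four years later (or differs when a century non-leap intervenes).
Leap-day weekdays: 2032:Sun 2036:Fri 2040:Wed 2044:Mon 2048:Sat✓ 2052:Thu 2056:Tue 2060:Sun 2064:Fri
Saturday: 2048 → 1.

1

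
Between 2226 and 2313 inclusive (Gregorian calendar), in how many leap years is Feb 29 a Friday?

3

Leap years in 2226–2313: 21 of them.
Feb 29 weekday advances by 5 (mod 7) from one leap year to the next four years later (or differs when a century non-leap intervenes).
Leap-day weekdays: 2228:Fri✓ 2232:Wed 2236:Mon 2240:Sat 2244:Thu 2248:Tue 2252:Sun 2256:Fri✓ 2260:Wed 2264:Mon 2268:Sat 2272:Thu 2276:Tue 2280:Sun 2284:Fri✓ 2288:Wed 2292:Mon 2296:Sat 2304:Mon 2308:Sat 2312:Thu
Friday: 2228, 2256, 2284 → 3.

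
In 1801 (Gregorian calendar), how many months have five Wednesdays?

A month of length L has five Wednesdays iff its first Wednesday is on day ≤ L−28 (so day 1–3 in a 31-day month, 1–2 in a 30-day month, day 1 in a leap February).
Checking each month of 1801: Jan starts Thu (31d); Feb starts Sun (28d); Mar starts Sun (31d); Apr starts Wed (30d) ✓; May starts Fri (31d); Jun starts Mon (30d); Jul starts Wed (31d) ✓; Aug starts Sat (31d); Sep starts Tue (30d) ✓; Oct starts Thu (31d); Nov starts Sun (30d); Dec starts Tue (31d) ✓.
Five-Wednesday months: April, July, September, December → 4.

4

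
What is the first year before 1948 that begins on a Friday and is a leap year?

Jan 1 advances by 2 weekdays after a leap year and by 1 after a common year.
1948: Jan 1 is Thursday (leap).
1947: Wednesday
1946: Tuesday
1945: Monday
1944: Saturday (leap)
1943: Friday
1942: Thursday
1941: Wednesday
1940: Monday (leap)
1939: Sunday
1938: Saturday
1937: Friday
1936: Wednesday (leap)
1935: Tuesday
1934: Monday
1933: Sunday
1932: Friday (leap)
1932 begins on a Friday and is a leap year.

1932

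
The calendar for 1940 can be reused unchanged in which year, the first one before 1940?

Two years share a calendar iff Jan 1 falls on the same weekday and both are leap or both are common. 1940: Jan 1 is Monday, leap year.
1939: Jan 1 Sunday, common
1938: Jan 1 Saturday, common
1937: Jan 1 Friday, common
1936: Jan 1 Wednesday, leap
1935: Jan 1 Tuesday, common
1934: Jan 1 Monday, common
1933: Jan 1 Sunday, common
1932: Jan 1 Friday, leap
1931: Jan 1 Thursday, common
1930: Jan 1 Wednesday, common
1929: Jan 1 Tuesday, common
1928: Jan 1 Sunday, leap
1927: Jan 1 Saturday, common
1926: Jan 1 Friday, common
1925: Jan 1 Thursday, common
1924: Jan 1 Tuesday, leap
1923: Jan 1 Monday, common
1922: Jan 1 Sunday, common
1921: Jan 1 Saturday, common
1920: Jan 1 Thursday, leap
1919: Jan 1 Wednesday, common
1918: Jan 1 Tuesday, common
1917: Jan 1 Monday, common
1916: Jan 1 Saturday, leap
1915: Jan 1 Friday, common
1914: Jan 1 Thursday, common
1913: Jan 1 Wednesday, common
1912: Jan 1 Monday, leap
1912 matches on both conditions.

1912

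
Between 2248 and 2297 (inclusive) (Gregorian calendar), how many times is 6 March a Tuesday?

Track 6 March's weekday year by year (advancing +1, or +2 across a Feb 29):
  2248: Mon  2249: Tue (+1) ✓  2250: Wed (+1)  2251: Thu (+1)  2252: Sat (+2)
  2253: Sun (+1)  2254: Mon (+1)  2255: Tue (+1) ✓  2256: Thu (+2)  2257: Fri (+1)
  2258: Sat (+1)  2259: Sun (+1)  2260: Tue (+2) ✓  2261: Wed (+1)  … (22 more years) …
  2284: Thu (+2)  2285: Fri (+1)  2286: Sat (+1)  2287: Sun (+1)  2288: Tue (+2) ✓
  2289: Wed (+1)  2290: Thu (+1)  2291: Fri (+1)  2292: Sun (+2)  2293: Mon (+1)
  2294: Tue (+1) ✓  2295: Wed (+1)  2296: Fri (+2)  2297: Sat (+1)
Tuesday years: 2249, 2255, 2260, 2266, 2277, 2283, 2288, 2294 — 8 in total.

8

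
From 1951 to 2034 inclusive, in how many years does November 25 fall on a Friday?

Track November 25's weekday year by year (advancing +1, or +2 across a Feb 29):
  1951: Sun  1952: Tue (+2)  1953: Wed (+1)  1954: Thu (+1)  1955: Fri (+1) ✓
  1956: Sun (+2)  1957: Mon (+1)  1958: Tue (+1)  1959: Wed (+1)  1960: Fri (+2) ✓
  1961: Sat (+1)  1962: Sun (+1)  1963: Mon (+1)  1964: Wed (+2)  … (56 more years) …
  2021: Thu (+1)  2022: Fri (+1) ✓  2023: Sat (+1)  2024: Mon (+2)  2025: Tue (+1)
  2026: Wed (+1)  2027: Thu (+1)  2028: Sat (+2)  2029: Sun (+1)  2030: Mon (+1)
  2031: Tue (+1)  2032: Thu (+2)  2033: Fri (+1) ✓  2034: Sat (+1)
Friday years: 1955, 1960, 1966, 1977, 1983, 1988, 1994, 2005, 2011, 2016, 2022, 2033 — 12 in total.

12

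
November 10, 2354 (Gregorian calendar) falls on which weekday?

Wednesday

January 1, 2354 is a Friday.
November 10 is day 314 of the year, i.e. 313 days after Jan 1.
313 mod 7 = 5, so advance 5 weekdays from Friday: Wednesday.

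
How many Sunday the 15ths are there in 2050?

Check the 15th of each month of 2050: Jan 15: Sat, Feb 15: Tue, Mar 15: Tue, Apr 15: Fri, May 15: Sun, Jun 15: Wed, Jul 15: Fri, Aug 15: Mon, Sep 15: Thu, Oct 15: Sat, Nov 15: Tue, Dec 15: Thu.
Sunday occurs in May — 1 month.

1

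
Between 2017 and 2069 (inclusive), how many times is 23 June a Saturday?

Track 23 June's weekday year by year (advancing +1, or +2 across a Feb 29):
  2017: Fri  2018: Sat (+1) ✓  2019: Sun (+1)  2020: Tue (+2)  2021: Wed (+1)
  2022: Thu (+1)  2023: Fri (+1)  2024: Sun (+2)  2025: Mon (+1)  2026: Tue (+1)
  2027: Wed (+1)  2028: Fri (+2)  2029: Sat (+1) ✓  2030: Sun (+1)  … (25 more years) …
  2056: Fri (+2)  2057: Sat (+1) ✓  2058: Sun (+1)  2059: Mon (+1)  2060: Wed (+2)
  2061: Thu (+1)  2062: Fri (+1)  2063: Sat (+1) ✓  2064: Mon (+2)  2065: Tue (+1)
  2066: Wed (+1)  2067: Thu (+1)  2068: Sat (+2) ✓  2069: Sun (+1)
Saturday years: 2018, 2029, 2035, 2040, 2046, 2057, 2063, 2068 — 8 in total.

8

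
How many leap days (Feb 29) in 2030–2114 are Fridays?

Leap years in 2030–2114: 20 of them.
Feb 29 weekday advances by 5 (mod 7) from one leap year to the next four years later (or differs when a century non-leap intervenes).
Leap-day weekdays: 2032:Sun 2036:Fri✓ 2040:Wed 2044:Mon 2048:Sat 2052:Thu 2056:Tue 2060:Sun 2064:Fri✓ 2068:Wed 2072:Mon 2076:Sat 2080:Thu 2084:Tue 2088:Sun 2092:Fri✓ 2096:Wed 2104:Fri✓ 2108:Wed 2112:Mon
Friday: 2036, 2064, 2092, 2104 → 4.

4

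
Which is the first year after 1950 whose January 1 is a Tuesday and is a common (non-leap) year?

1957

Jan 1 advances by 2 weekdays after a leap year and by 1 after a common year.
1950: Jan 1 is Sunday.
1951: Monday
1952: Tuesday (leap)
1953: Thursday
1954: Friday
1955: Saturday
1956: Sunday (leap)
1957: Tuesday
1957 begins on a Tuesday and is a common year.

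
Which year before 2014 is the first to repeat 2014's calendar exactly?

Two years share a calendar iff Jan 1 falls on the same weekday and both are leap or both are common. 2014: Jan 1 is Wednesday, common year.
2013: Jan 1 Tuesday, common
2012: Jan 1 Sunday, leap
2011: Jan 1 Saturday, common
2010: Jan 1 Friday, common
2009: Jan 1 Thursday, common
2008: Jan 1 Tuesday, leap
2007: Jan 1 Monday, common
2006: Jan 1 Sunday, common
2005: Jan 1 Saturday, common
2004: Jan 1 Thursday, leap
2003: Jan 1 Wednesday, common
2003 matches on both conditions.

2003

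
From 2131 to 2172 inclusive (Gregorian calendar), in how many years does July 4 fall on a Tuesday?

5

Track July 4's weekday year by year (advancing +1, or +2 across a Feb 29):
  2131: Wed  2132: Fri (+2)  2133: Sat (+1)  2134: Sun (+1)  2135: Mon (+1)
  2136: Wed (+2)  2137: Thu (+1)  2138: Fri (+1)  2139: Sat (+1)  2140: Mon (+2)
  2141: Tue (+1) ✓  2142: Wed (+1)  2143: Thu (+1)  2144: Sat (+2)  … (14 more years) …
  2159: Wed (+1)  2160: Fri (+2)  2161: Sat (+1)  2162: Sun (+1)  2163: Mon (+1)
  2164: Wed (+2)  2165: Thu (+1)  2166: Fri (+1)  2167: Sat (+1)  2168: Mon (+2)
  2169: Tue (+1) ✓  2170: Wed (+1)  2171: Thu (+1)  2172: Sat (+2)
Tuesday years: 2141, 2147, 2152, 2158, 2169 — 5 in total.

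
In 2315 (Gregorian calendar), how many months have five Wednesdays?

A month of length L has five Wednesdays iff its first Wednesday is on day ≤ L−28 (so day 1–3 in a 31-day month, 1–2 in a 30-day month, day 1 in a leap February).
Checking each month of 2315: Jan starts Fri (31d); Feb starts Mon (28d); Mar starts Mon (31d) ✓; Apr starts Thu (30d); May starts Sat (31d); Jun starts Tue (30d) ✓; Jul starts Thu (31d); Aug starts Sun (31d); Sep starts Wed (30d) ✓; Oct starts Fri (31d); Nov starts Mon (30d); Dec starts Wed (31d) ✓.
Five-Wednesday months: March, June, September, December → 4.

4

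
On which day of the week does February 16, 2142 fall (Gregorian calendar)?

Friday

January 1, 2142 is a Monday.
February 16 is day 47 of the year, i.e. 46 days after Jan 1.
46 mod 7 = 4, so advance 4 weekdays from Monday: Friday.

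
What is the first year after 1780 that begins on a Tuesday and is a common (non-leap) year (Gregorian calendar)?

Jan 1 advances by 2 weekdays after a leap year and by 1 after a common year.
1780: Jan 1 is Saturday (leap).
1781: Monday
1782: Tuesday
1782 begins on a Tuesday and is a common year.

1782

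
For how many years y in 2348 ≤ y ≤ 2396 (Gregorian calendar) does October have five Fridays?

20

October has 31 days; it has five Fridays when Friday falls among the first (month-length − 28) days — i.e. when October 1 is one of Friday/Thursday/Wednesday.
October 1 by year: 2348:Fri✓ 2349:Sat 2350:Sun 2351:Mon 2352:Wed✓ 2353:Thu✓ 2354:Fri✓ 2355:Sat 2356:Mon 2357:Tue 2358:Wed✓ 2359:Thu✓ 2360:Sat 2361:Sun 2362:Mon …(19 more)… 2382:Fri✓ 2383:Sat 2384:Mon 2385:Tue 2386:Wed✓ 2387:Thu✓ 2388:Sat 2389:Sun 2390:Mon 2391:Tue 2392:Thu✓ 2393:Fri✓ 2394:Sat 2395:Sun 2396:Tue
Years with five Fridays: 2348, 2352, 2353, 2354, 2358, 2359, 2364, 2365, 2369, 2370, 2371, 2375, 2376, 2380, 2381, 2382, 2386, 2387, 2392, 2393 → 20.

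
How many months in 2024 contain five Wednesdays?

4

A month of length L has five Wednesdays iff its first Wednesday is on day ≤ L−28 (so day 1–3 in a 31-day month, 1–2 in a 30-day month, day 1 in a leap February).
Checking each month of 2024: Jan starts Mon (31d) ✓; Feb starts Thu (29d); Mar starts Fri (31d); Apr starts Mon (30d); May starts Wed (31d) ✓; Jun starts Sat (30d); Jul starts Mon (31d) ✓; Aug starts Thu (31d); Sep starts Sun (30d); Oct starts Tue (31d) ✓; Nov starts Fri (30d); Dec starts Sun (31d).
Five-Wednesday months: January, May, July, October → 4.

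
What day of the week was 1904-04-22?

Friday

January 1, 1904 is a Friday.
April 22 is day 113 of the year, i.e. 112 days after Jan 1.
112 mod 7 = 0, so advance 0 weekdays from Friday: Friday.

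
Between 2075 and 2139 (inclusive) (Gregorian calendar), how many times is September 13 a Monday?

Track September 13's weekday year by year (advancing +1, or +2 across a Feb 29):
  2075: Fri  2076: Sun (+2)  2077: Mon (+1) ✓  2078: Tue (+1)  2079: Wed (+1)
  2080: Fri (+2)  2081: Sat (+1)  2082: Sun (+1)  2083: Mon (+1) ✓  2084: Wed (+2)
  2085: Thu (+1)  2086: Fri (+1)  2087: Sat (+1)  2088: Mon (+2) ✓  … (37 more years) …
  2126: Fri (+1)  2127: Sat (+1)  2128: Mon (+2) ✓  2129: Tue (+1)  2130: Wed (+1)
  2131: Thu (+1)  2132: Sat (+2)  2133: Sun (+1)  2134: Mon (+1) ✓  2135: Tue (+1)
  2136: Thu (+2)  2137: Fri (+1)  2138: Sat (+1)  2139: Sun (+1)
Monday years: 2077, 2083, 2088, 2094, 2100, 2106, 2117, 2123, 2128, 2134 — 10 in total.

10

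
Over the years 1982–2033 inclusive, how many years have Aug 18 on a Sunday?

8

Track Aug 18's weekday year by year (advancing +1, or +2 across a Feb 29):
  1982: Wed  1983: Thu (+1)  1984: Sat (+2)  1985: Sun (+1) ✓  1986: Mon (+1)
  1987: Tue (+1)  1988: Thu (+2)  1989: Fri (+1)  1990: Sat (+1)  1991: Sun (+1) ✓
  1992: Tue (+2)  1993: Wed (+1)  1994: Thu (+1)  1995: Fri (+1)  … (24 more years) …
  2020: Tue (+2)  2021: Wed (+1)  2022: Thu (+1)  2023: Fri (+1)  2024: Sun (+2) ✓
  2025: Mon (+1)  2026: Tue (+1)  2027: Wed (+1)  2028: Fri (+2)  2029: Sat (+1)
  2030: Sun (+1) ✓  2031: Mon (+1)  2032: Wed (+2)  2033: Thu (+1)
Sunday years: 1985, 1991, 1996, 2002, 2013, 2019, 2024, 2030 — 8 in total.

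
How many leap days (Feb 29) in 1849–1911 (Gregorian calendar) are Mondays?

3

Leap years in 1849–1911: 14 of them.
Feb 29 weekday advances by 5 (mod 7) from one leap year to the next four years later (or differs when a century non-leap intervenes).
Leap-day weekdays: 1852:Sun 1856:Fri 1860:Wed 1864:Mon✓ 1868:Sat 1872:Thu 1876:Tue 1880:Sun 1884:Fri 1888:Wed 1892:Mon✓ 1896:Sat 1904:Mon✓ 1908:Sat
Monday: 1864, 1892, 1904 → 3.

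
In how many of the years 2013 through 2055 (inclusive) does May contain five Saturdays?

May has 31 days; it has five Saturdays when Saturday falls among the first (month-length − 28) days — i.e. when May 1 is one of Saturday/Friday/Thursday.
May 1 by year: 2013:Wed 2014:Thu✓ 2015:Fri✓ 2016:Sun 2017:Mon 2018:Tue 2019:Wed 2020:Fri✓ 2021:Sat✓ 2022:Sun 2023:Mon 2024:Wed 2025:Thu✓ 2026:Fri✓ 2027:Sat✓ …(13 more)… 2041:Wed 2042:Thu✓ 2043:Fri✓ 2044:Sun 2045:Mon 2046:Tue 2047:Wed 2048:Fri✓ 2049:Sat✓ 2050:Sun 2051:Mon 2052:Wed 2053:Thu✓ 2054:Fri✓ 2055:Sat✓
Years with five Saturdays: 2014, 2015, 2020, 2021, 2025, 2026, 2027, 2031, 2032, 2036, 2037, 2038, 2042, 2043, 2048, 2049, 2053, 2054, 2055 → 19.

19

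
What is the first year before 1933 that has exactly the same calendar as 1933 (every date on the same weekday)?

Two years share a calendar iff Jan 1 falls on the same weekday and both are leap or both are common. 1933: Jan 1 is Sunday, common year.
1932: Jan 1 Friday, leap
1931: Jan 1 Thursday, common
1930: Jan 1 Wednesday, common
1929: Jan 1 Tuesday, common
1928: Jan 1 Sunday, leap
1927: Jan 1 Saturday, common
1926: Jan 1 Friday, common
1925: Jan 1 Thursday, common
1924: Jan 1 Tuesday, leap
1923: Jan 1 Monday, common
1922: Jan 1 Sunday, common
1922 matches on both conditions.

1922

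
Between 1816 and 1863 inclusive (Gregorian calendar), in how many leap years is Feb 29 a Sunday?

2

Leap years in 1816–1863: 12 of them.
Feb 29 weekday advances by 5 (mod 7) from one leap year to the next four years later (or differs when a century non-leap intervenes).
Leap-day weekdays: 1816:Thu 1820:Tue 1824:Sun✓ 1828:Fri 1832:Wed 1836:Mon 1840:Sat 1844:Thu 1848:Tue 1852:Sun✓ 1856:Fri 1860:Wed
Sunday: 1824, 1852 → 2.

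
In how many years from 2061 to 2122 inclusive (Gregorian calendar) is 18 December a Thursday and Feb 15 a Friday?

3

Check each year's weekday for 18 December and Feb 15:
  2061: Sun/Tue  2062: Mon/Wed  2063: Tue/Thu  2064: Thu/Fri ✓  2065: Fri/Sun  2066: Sat/Mon  2067: Sun/Tue  2068: Tue/Wed  2069: Wed/Fri  2070: Thu/Sat  2071: Fri/Sun  2072: Sun/Mon  2073: Mon/Wed  2074: Tue/Thu  …(34 more)…  2109: Wed/Fri  2110: Thu/Sat  2111: Fri/Sun  2112: Sun/Mon  2113: Mon/Wed  2114: Tue/Thu  2115: Wed/Fri  2116: Fri/Sat  2117: Sat/Mon  2118: Sun/Tue  2119: Mon/Wed  2120: Wed/Thu  2121: Thu/Sat  2122: Fri/Sun
Both conditions hold in: 2064, 2092, 2104 — 3.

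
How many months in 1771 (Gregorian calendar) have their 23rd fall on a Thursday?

1

Check the 23rd of each month of 1771: Jan 23: Wed, Feb 23: Sat, Mar 23: Sat, Apr 23: Tue, May 23: Thu, Jun 23: Sun, Jul 23: Tue, Aug 23: Fri, Sep 23: Mon, Oct 23: Wed, Nov 23: Sat, Dec 23: Mon.
Thursday occurs in May — 1 month.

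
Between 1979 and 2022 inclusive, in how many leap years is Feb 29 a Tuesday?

1

Leap years in 1979–2022: 11 of them.
Feb 29 weekday advances by 5 (mod 7) from one leap year to the next four years later (or differs when a century non-leap intervenes).
Leap-day weekdays: 1980:Fri 1984:Wed 1988:Mon 1992:Sat 1996:Thu 2000:Tue✓ 2004:Sun 2008:Fri 2012:Wed 2016:Mon 2020:Sat
Tuesday: 2000 → 1.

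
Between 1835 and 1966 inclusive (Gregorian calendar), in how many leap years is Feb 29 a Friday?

4

Leap years in 1835–1966: 32 of them.
Feb 29 weekday advances by 5 (mod 7) from one leap year to the next four years later (or differs when a century non-leap intervenes).
Leap-day weekdays: 1836:Mon 1840:Sat 1844:Thu 1848:Tue 1852:Sun 1856:Fri✓ 1860:Wed 1864:Mon 1868:Sat 1872:Thu 1876:Tue 1880:Sun 1884:Fri✓ …(6 more)… 1916:Tue 1920:Sun 1924:Fri✓ 1928:Wed 1932:Mon 1936:Sat 1940:Thu 1944:Tue 1948:Sun 1952:Fri✓ 1956:Wed 1960:Mon 1964:Sat
Friday: 1856, 1884, 1924, 1952 → 4.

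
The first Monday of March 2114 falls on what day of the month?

5

March 1, 2114 is a Thursday, so the first Monday is the 5th.
The first Monday is 5 + 0 = 5.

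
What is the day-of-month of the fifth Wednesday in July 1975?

July 1, 1975 is a Tuesday, so the first Wednesday is the 2nd.
The fifth Wednesday is 2 + 28 = 30.

30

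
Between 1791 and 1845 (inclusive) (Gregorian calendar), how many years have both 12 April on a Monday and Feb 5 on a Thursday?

Check each year's weekday for 12 April and Feb 5:
  1791: Tue/Sat  1792: Thu/Sun  1793: Fri/Tue  1794: Sat/Wed  1795: Sun/Thu  1796: Tue/Fri  1797: Wed/Sun  1798: Thu/Mon  1799: Fri/Tue  1800: Sat/Wed  1801: Sun/Thu  1802: Mon/Fri  1803: Tue/Sat  1804: Thu/Sun  …(27 more)…  1832: Thu/Sun  1833: Fri/Tue  1834: Sat/Wed  1835: Sun/Thu  1836: Tue/Fri  1837: Wed/Sun  1838: Thu/Mon  1839: Fri/Tue  1840: Sun/Wed  1841: Mon/Fri  1842: Tue/Sat  1843: Wed/Sun  1844: Fri/Mon  1845: Sat/Wed
Both conditions hold in: 1824 — 1.

1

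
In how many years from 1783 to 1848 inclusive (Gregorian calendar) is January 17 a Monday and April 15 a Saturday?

2

Check each year's weekday for January 17 and April 15:
  1783: Fri/Tue  1784: Sat/Thu  1785: Mon/Fri  1786: Tue/Sat  1787: Wed/Sun  1788: Thu/Tue  1789: Sat/Wed  1790: Sun/Thu  1791: Mon/Fri  1792: Tue/Sun  1793: Thu/Mon  1794: Fri/Tue  1795: Sat/Wed  1796: Sun/Fri  …(38 more)…  1835: Sat/Wed  1836: Sun/Fri  1837: Tue/Sat  1838: Wed/Sun  1839: Thu/Mon  1840: Fri/Wed  1841: Sun/Thu  1842: Mon/Fri  1843: Tue/Sat  1844: Wed/Mon  1845: Fri/Tue  1846: Sat/Wed  1847: Sun/Thu  1848: Mon/Sat ✓
Both conditions hold in: 1820, 1848 — 2.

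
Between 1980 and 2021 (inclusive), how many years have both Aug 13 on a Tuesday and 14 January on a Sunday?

Check each year's weekday for Aug 13 and 14 January:
  1980: Wed/Mon  1981: Thu/Wed  1982: Fri/Thu  1983: Sat/Fri  1984: Mon/Sat  1985: Tue/Mon  1986: Wed/Tue  1987: Thu/Wed  1988: Sat/Thu  1989: Sun/Sat  1990: Mon/Sun  1991: Tue/Mon  1992: Thu/Tue  1993: Fri/Thu  …(14 more)…  2008: Wed/Mon  2009: Thu/Wed  2010: Fri/Thu  2011: Sat/Fri  2012: Mon/Sat  2013: Tue/Mon  2014: Wed/Tue  2015: Thu/Wed  2016: Sat/Thu  2017: Sun/Sat  2018: Mon/Sun  2019: Tue/Mon  2020: Thu/Tue  2021: Fri/Thu
Both conditions hold in: 1996 — 1.

1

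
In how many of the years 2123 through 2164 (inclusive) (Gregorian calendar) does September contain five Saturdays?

September has 30 days; it has five Saturdays when Saturday falls among the first (month-length − 28) days — i.e. when September 1 is one of Saturday/Friday.
September 1 by year: 2123:Wed 2124:Fri✓ 2125:Sat✓ 2126:Sun 2127:Mon 2128:Wed 2129:Thu 2130:Fri✓ 2131:Sat✓ 2132:Mon 2133:Tue 2134:Wed 2135:Thu 2136:Sat✓ 2137:Sun …(12 more)… 2150:Tue 2151:Wed 2152:Fri✓ 2153:Sat✓ 2154:Sun 2155:Mon 2156:Wed 2157:Thu 2158:Fri✓ 2159:Sat✓ 2160:Mon 2161:Tue 2162:Wed 2163:Thu 2164:Sat✓
Years with five Saturdays: 2124, 2125, 2130, 2131, 2136, 2141, 2142, 2147, 2152, 2153, 2158, 2159, 2164 → 13.

13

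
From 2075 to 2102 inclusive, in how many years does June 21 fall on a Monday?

Track June 21's weekday year by year (advancing +1, or +2 across a Feb 29):
  2075: Fri  2076: Sun (+2)  2077: Mon (+1) ✓  2078: Tue (+1)  2079: Wed (+1)
  2080: Fri (+2)  2081: Sat (+1)  2082: Sun (+1)  2083: Mon (+1) ✓  2084: Wed (+2)
  2085: Thu (+1)  2086: Fri (+1)  2087: Sat (+1)  2088: Mon (+2) ✓  2089: Tue (+1)
  2090: Wed (+1)  2091: Thu (+1)  2092: Sat (+2)  2093: Sun (+1)  2094: Mon (+1) ✓
  2095: Tue (+1)  2096: Thu (+2)  2097: Fri (+1)  2098: Sat (+1)  2099: Sun (+1)
  2100: Mon (+1) ✓  2101: Tue (+1)  2102: Wed (+1)
Monday years: 2077, 2083, 2088, 2094, 2100 — 5 in total.

5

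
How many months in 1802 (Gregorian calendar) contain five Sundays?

A month of length L has five Sundays iff its first Sunday is on day ≤ L−28 (so day 1–3 in a 31-day month, 1–2 in a 30-day month, day 1 in a leap February).
Checking each month of 1802: Jan starts Fri (31d) ✓; Feb starts Mon (28d); Mar starts Mon (31d); Apr starts Thu (30d); May starts Sat (31d) ✓; Jun starts Tue (30d); Jul starts Thu (31d); Aug starts Sun (31d) ✓; Sep starts Wed (30d); Oct starts Fri (31d) ✓; Nov starts Mon (30d); Dec starts Wed (31d).
Five-Sunday months: January, May, August, October → 4.

4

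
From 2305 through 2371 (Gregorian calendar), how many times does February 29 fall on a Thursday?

3

Leap years in 2305–2371: 16 of them.
Feb 29 weekday advances by 5 (mod 7) from one leap year to the next four years later (or differs when a century non-leap intervenes).
Leap-day weekdays: 2308:Sat 2312:Thu✓ 2316:Tue 2320:Sun 2324:Fri 2328:Wed 2332:Mon 2336:Sat 2340:Thu✓ 2344:Tue 2348:Sun 2352:Fri 2356:Wed 2360:Mon 2364:Sat 2368:Thu✓
Thursday: 2312, 2340, 2368 → 3.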